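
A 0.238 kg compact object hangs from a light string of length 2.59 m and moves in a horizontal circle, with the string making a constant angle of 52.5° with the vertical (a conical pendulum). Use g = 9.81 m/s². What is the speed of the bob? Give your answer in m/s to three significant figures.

5.13 m/s

The radius of the circle is r = L sinθ = 2.59 × sin 52.5° = 2.055 m.
Horizontally T sinθ = mv²/r and vertically T cosθ = mg, so tanθ = v²/(rg).
v = √(r g tanθ) = √(2.055 × 9.81 × 1.303) = √26.27 = 5.125 m/s.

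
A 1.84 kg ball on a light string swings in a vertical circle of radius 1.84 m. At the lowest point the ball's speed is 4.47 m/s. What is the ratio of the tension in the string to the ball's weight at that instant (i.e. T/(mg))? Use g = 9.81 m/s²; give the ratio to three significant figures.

2.11

At the bottom, T − mg = mv²/r, so T = m(v²/r + g) and T/(mg) = v²/(rg) + 1 = (4.47)²/(1.84 × 9.81) + 1 = 1.107 + 1 = 2.107.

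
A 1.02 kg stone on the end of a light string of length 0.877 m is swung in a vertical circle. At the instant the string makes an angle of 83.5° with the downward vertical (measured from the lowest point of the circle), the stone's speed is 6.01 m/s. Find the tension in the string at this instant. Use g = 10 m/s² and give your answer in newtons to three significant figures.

Take the radial direction toward the centre of the circle as positive. The component of the weight along the string toward the centre is −mg cos φ (φ measured from the bottom), so Newton's second law along the string gives T − mg cos φ = m v²/r.
cos 83.5° = 0.1132, so T = m(v²/r + g cos φ) = 1.02 × ((6.01)²/0.877 + 10.0 × 0.1132) = 1.02 × (41.19 + (1.132)) = 1.02 × 42.32 = 43.16 N.

43.2 N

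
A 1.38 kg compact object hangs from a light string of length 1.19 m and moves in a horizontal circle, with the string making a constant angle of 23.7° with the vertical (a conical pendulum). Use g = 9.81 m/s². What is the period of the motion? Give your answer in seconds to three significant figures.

2.09 s

r = L sinθ = 0.4783 m. From T sinθ = mω²r and T cosθ = mg: tanθ = ω²r/g, so ω² = g tanθ / r = g/(L cosθ).
ω = √(g/(L cosθ)) = √(9.81/(1.19 × 0.9157)) = √9.003 = 3.000 rad/s.
Period = 2π/ω = 2.094 s.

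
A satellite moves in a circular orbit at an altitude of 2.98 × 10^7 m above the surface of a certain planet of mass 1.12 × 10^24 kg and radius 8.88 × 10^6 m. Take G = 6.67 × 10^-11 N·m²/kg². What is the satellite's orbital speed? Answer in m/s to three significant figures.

1390 m/s

Orbital radius r = R + h = 8.88 × 10^6 + 2.98 × 10^7 = 3.868 × 10^7 m.
Gravity supplies the centripetal force: G M m / r² = m v² / r, so v = √(GM/r).
v = √(6.67 × 10^-11 × 1.12 × 10^24 / 3.868 × 10^7) = √(1.931 × 10^6) = 1390 m/s.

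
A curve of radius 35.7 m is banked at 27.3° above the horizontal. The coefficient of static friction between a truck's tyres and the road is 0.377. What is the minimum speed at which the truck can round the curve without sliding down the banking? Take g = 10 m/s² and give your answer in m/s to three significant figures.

6.45 m/s

At the minimum speed, friction acts up the slope at its limiting value f = μN. Radially (horizontal, toward centre): N sinθ − μN cosθ = mv²/r. Vertically: N cosθ + μN sinθ = mg.
Dividing: v² = r g (sinθ − μcosθ)/(cosθ + μsinθ).
sinθ − μcosθ = 0.4586 − 0.377×0.8886 = 0.1236; cosθ + μsinθ = 0.8886 + 0.377×0.4586 = 1.062.
v² = 35.7 × 10.0 × 0.1236/1.062 = 41.58 m²/s², so v = 6.448 m/s.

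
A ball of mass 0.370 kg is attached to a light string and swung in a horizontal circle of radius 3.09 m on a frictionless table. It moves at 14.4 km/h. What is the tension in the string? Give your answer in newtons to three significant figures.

v = 14.4 km/h = 14.4/3.6 = 4.000 m/s.
The tension is the only horizontal force, so it supplies the full centripetal force: T = m v²/r = 0.370 × (4.000)²/3.09 = 0.370 × 16.00/3.09 = 1.916 N.

1.92 N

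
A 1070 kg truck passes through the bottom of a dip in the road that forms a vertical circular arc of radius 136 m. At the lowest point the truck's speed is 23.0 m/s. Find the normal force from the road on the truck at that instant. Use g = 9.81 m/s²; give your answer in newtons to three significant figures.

At the lowest point, N points up (toward the centre) and the weight mg points down (away from the centre), so the net inward force is N − mg = mv²/r.
N = m(v²/r + g) = 1070 × ((23.0)²/136 + 9.81) = 1070 × (3.890 + 9.81) = 1070 × 13.70 = 14660 N.

14700 N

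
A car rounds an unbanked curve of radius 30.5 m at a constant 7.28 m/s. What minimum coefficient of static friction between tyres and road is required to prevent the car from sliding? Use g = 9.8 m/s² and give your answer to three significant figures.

0.177

Friction provides the centripetal force: μ_s m g = m v²/r, so μ_s = v²/(g r) = (7.280)²/(9.8 × 30.5) = 53.00/298.9 = 0.1773.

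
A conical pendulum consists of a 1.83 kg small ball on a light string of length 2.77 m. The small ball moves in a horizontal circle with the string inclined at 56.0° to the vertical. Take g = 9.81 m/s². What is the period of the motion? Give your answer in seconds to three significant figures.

r = L sinθ = 2.296 m. From T sinθ = mω²r and T cosθ = mg: tanθ = ω²r/g, so ω² = g tanθ / r = g/(L cosθ).
ω = √(g/(L cosθ)) = √(9.81/(2.77 × 0.5592)) = √6.333 = 2.517 rad/s.
Period = 2π/ω = 2.497 s.

2.50 s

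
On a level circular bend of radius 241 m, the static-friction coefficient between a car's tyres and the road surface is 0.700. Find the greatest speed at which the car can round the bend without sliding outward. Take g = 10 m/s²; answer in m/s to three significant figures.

41.1 m/s

On a flat curve, static friction is the only horizontal force, so it must supply the full centripetal force: μ_s m g = m v²/r.
Mass cancels: v_max = √(μ_s g r) = √(0.700 × 10.0 × 241) = √1687 = 41.07 m/s.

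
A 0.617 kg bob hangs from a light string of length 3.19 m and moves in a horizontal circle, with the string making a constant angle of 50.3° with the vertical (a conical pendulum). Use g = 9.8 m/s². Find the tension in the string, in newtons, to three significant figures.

Vertically the bob has no acceleration, so T cosθ = mg.
T = mg/cosθ = 0.617 × 9.8 / cos 50.3° = 6.047/0.6388 = 9.466 N.

9.47 N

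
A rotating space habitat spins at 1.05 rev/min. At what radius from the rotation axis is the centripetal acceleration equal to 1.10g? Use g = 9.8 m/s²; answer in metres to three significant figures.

ω = 1.05 rev/min × 2π/60 = 0.1100 rad/s.
a_c = ω²r = 1.10g ⇒ r = 1.10 × 9.8 / (0.1100)² = 10.78/0.01209 = 891.6 m.

892 m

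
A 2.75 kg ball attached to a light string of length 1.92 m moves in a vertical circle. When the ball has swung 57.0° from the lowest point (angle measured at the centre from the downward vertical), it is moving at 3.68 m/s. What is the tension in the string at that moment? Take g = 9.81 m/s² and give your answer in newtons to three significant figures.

Take the radial direction toward the centre of the circle as positive. The component of the weight along the string toward the centre is −mg cos φ (φ measured from the bottom), so Newton's second law along the string gives T − mg cos φ = m v²/r.
cos 57.0° = 0.5446, so T = m(v²/r + g cos φ) = 2.75 × ((3.68)²/1.92 + 9.81 × 0.5446) = 2.75 × (7.053 + (5.343)) = 2.75 × 12.40 = 34.09 N.

34.1 N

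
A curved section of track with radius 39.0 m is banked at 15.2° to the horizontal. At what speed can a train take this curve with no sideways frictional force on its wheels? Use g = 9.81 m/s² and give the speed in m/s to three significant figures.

On a frictionless banked curve, N sinθ = mv²/r and N cosθ = mg, so tanθ = v²/(rg).
v = √(r g tanθ) = √(39.0 × 9.81 × tan 15.2°) = √(39.0 × 9.81 × 0.2717) = √103.9 = 10.20 m/s.

10.2 m/s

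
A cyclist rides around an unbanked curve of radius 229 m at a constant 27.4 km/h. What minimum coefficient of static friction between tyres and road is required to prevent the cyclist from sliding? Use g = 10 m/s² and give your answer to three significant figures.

v = 27.4/3.6 = 7.611 m/s.
Friction provides the centripetal force: μ_s m g = m v²/r, so μ_s = v²/(g r) = (7.611)²/(10.0 × 229) = 57.93/2290 = 0.02530.

0.0253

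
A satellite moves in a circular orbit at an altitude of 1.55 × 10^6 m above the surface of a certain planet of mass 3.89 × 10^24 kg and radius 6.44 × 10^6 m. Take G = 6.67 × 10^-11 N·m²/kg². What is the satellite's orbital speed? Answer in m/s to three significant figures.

5700 m/s

Orbital radius r = R + h = 6.44 × 10^6 + 1.55 × 10^6 = 7.990 × 10^6 m.
Gravity supplies the centripetal force: G M m / r² = m v² / r, so v = √(GM/r).
v = √(6.67 × 10^-11 × 3.89 × 10^24 / 7.990 × 10^6) = √(3.247 × 10^7) = 5699 m/s.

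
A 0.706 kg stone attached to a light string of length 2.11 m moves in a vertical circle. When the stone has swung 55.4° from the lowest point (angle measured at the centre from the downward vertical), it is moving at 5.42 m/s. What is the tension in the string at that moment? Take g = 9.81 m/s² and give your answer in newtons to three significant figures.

Take the radial direction toward the centre of the circle as positive. The component of the weight along the string toward the centre is −mg cos φ (φ measured from the bottom), so Newton's second law along the string gives T − mg cos φ = m v²/r.
cos 55.4° = 0.5678, so T = m(v²/r + g cos φ) = 0.706 × ((5.42)²/2.11 + 9.81 × 0.5678) = 0.706 × (13.92 + (5.571)) = 0.706 × 19.49 = 13.76 N.

13.8 N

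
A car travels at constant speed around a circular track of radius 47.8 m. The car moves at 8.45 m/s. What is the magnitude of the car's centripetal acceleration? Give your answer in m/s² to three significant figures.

a_c = v²/r = (8.450)²/47.8 = 71.40/47.8 = 1.494 m/s².

1.49 m/s²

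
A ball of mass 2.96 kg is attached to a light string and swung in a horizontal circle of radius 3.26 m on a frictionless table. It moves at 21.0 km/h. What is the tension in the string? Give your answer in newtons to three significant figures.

v = 21.0 km/h = 21.0/3.6 = 5.833 m/s.
The tension is the only horizontal force, so it supplies the full centripetal force: T = m v²/r = 2.96 × (5.833)²/3.26 = 2.96 × 34.03/3.26 = 30.90 N.

30.9 N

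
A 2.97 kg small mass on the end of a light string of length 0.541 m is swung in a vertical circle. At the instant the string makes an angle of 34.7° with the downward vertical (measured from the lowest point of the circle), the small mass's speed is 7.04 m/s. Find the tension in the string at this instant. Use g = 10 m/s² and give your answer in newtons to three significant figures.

Take the radial direction toward the centre of the circle as positive. The component of the weight along the string toward the centre is −mg cos φ (φ measured from the bottom), so Newton's second law along the string gives T − mg cos φ = m v²/r.
cos 34.7° = 0.8221, so T = m(v²/r + g cos φ) = 2.97 × ((7.04)²/0.541 + 10.0 × 0.8221) = 2.97 × (91.61 + (8.221)) = 2.97 × 99.83 = 296.5 N.

297 N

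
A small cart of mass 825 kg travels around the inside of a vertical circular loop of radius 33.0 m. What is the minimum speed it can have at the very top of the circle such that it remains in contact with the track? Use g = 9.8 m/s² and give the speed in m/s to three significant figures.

At the top, both weight mg and N point toward the centre: N + mg = mv²/r.
At minimum speed N → 0, so mg = mv_min²/r ⇒ v_min = √(g r) = √(9.8 × 33.0) = 17.98 m/s.

18.0 m/s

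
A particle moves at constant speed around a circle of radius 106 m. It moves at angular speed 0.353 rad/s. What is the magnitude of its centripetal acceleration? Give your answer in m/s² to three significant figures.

v = ωr = 0.353 × 106 = 37.42 m/s.
a_c = v²/r = (37.42)²/106 = 1400/106 = 13.21 m/s².

13.2 m/s²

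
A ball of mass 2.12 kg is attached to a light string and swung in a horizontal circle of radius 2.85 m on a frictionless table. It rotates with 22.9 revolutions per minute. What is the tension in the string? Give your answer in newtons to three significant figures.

ω = 22.9 rev/min × 2π/60 = 2.398 rad/s, so v = ωr = 2.398 × 2.85 = 6.835 m/s.
The tension is the only horizontal force, so it supplies the full centripetal force: T = m v²/r = 2.12 × (6.835)²/2.85 = 2.12 × 46.71/2.85 = 34.75 N.

34.7 N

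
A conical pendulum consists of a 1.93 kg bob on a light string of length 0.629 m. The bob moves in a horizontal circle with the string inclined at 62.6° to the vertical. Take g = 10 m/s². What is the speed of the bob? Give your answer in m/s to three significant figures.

3.28 m/s

The radius of the circle is r = L sinθ = 0.629 × sin 62.6° = 0.5584 m.
Horizontally T sinθ = mv²/r and vertically T cosθ = mg, so tanθ = v²/(rg).
v = √(r g tanθ) = √(0.5584 × 10.0 × 1.929) = √10.77 = 3.282 m/s.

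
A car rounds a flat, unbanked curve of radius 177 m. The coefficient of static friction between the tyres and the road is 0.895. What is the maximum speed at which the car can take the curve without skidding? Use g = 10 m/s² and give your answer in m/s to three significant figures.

Friction provides the centripetal force on a flat curve. At maximum speed it is at its limiting value: μ_s m g = m v²/r.
Mass cancels: v_max = √(μ_s g r) = √(0.895 × 10.0 × 177) = √1584 = 39.80 m/s.

39.8 m/s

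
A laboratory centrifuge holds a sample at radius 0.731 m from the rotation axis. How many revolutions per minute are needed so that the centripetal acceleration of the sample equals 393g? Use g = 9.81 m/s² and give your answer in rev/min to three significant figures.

Require ω²r = 393g, so ω = √(393 × 9.81/0.731) = 72.62 rad/s.
In rev/min: ω × 60/(2π) = 72.62 × 60/(2π) = 693.5 rev/min.

693 rev/min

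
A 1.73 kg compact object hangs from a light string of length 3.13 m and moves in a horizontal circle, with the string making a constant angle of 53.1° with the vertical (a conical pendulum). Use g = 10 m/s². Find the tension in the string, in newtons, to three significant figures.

Vertically the bob has no acceleration, so T cosθ = mg.
T = mg/cosθ = 1.73 × 10.0 / cos 53.1° = 17.30/0.6004 = 28.81 N.

28.8 N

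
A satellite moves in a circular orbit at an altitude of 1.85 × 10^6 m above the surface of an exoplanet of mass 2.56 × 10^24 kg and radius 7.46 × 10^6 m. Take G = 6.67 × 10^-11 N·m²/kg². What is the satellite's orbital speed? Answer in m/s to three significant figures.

Orbital radius r = R + h = 7.46 × 10^6 + 1.85 × 10^6 = 9.310 × 10^6 m.
Gravity supplies the centripetal force: G M m / r² = m v² / r, so v = √(GM/r).
v = √(6.67 × 10^-11 × 2.56 × 10^24 / 9.310 × 10^6) = √(1.834 × 10^7) = 4283 m/s.

4280 m/s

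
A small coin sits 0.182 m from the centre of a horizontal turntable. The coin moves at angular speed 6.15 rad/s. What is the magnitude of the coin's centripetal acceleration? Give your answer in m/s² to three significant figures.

v = ωr = 6.15 × 0.182 = 1.119 m/s.
a_c = v²/r = (1.119)²/0.182 = 1.253/0.182 = 6.884 m/s².

6.88 m/s²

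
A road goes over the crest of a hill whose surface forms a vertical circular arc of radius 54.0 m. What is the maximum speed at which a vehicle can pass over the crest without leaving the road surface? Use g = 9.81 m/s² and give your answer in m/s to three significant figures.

At the crest the centre of the circle is below the vehicle, so the net downward (centripetal) force is mg − N = mv²/r.
The vehicle leaves the road when N → 0, giving v_max = √(g r) = √(9.81 × 54.0) = 23.02 m/s.

23.0 m/s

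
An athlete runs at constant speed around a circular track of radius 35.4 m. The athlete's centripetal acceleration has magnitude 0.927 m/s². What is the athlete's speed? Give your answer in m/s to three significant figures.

a_c = v²/r ⇒ v = √(a_c · r) = √(0.927 × 35.4) = √32.82 = 5.729 m/s.

5.73 m/s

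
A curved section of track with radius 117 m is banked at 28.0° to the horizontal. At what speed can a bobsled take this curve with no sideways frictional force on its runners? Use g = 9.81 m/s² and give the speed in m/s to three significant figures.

On a frictionless banked curve, N sinθ = mv²/r and N cosθ = mg, so tanθ = v²/(rg).
v = √(r g tanθ) = √(117 × 9.81 × tan 28.0°) = √(117 × 9.81 × 0.5317) = √610.3 = 24.70 m/s.

24.7 m/s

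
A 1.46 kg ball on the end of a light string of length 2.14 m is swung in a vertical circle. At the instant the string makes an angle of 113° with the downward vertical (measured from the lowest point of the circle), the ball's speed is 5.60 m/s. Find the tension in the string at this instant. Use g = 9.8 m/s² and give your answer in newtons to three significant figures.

15.8 N

Take the radial direction toward the centre of the circle as positive. The component of the weight along the string toward the centre is −mg cos φ (φ measured from the bottom), so Newton's second law along the string gives T − mg cos φ = m v²/r.
cos 113° = -0.3907, so T = m(v²/r + g cos φ) = 1.46 × ((5.60)²/2.14 + 9.8 × -0.3907) = 1.46 × (14.65 + (-3.829)) = 1.46 × 10.83 = 15.80 N.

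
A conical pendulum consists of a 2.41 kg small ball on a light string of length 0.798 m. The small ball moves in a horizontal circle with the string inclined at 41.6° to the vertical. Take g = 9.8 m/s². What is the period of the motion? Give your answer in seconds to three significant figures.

1.55 s

r = L sinθ = 0.5298 m. From T sinθ = mω²r and T cosθ = mg: tanθ = ω²r/g, so ω² = g tanθ / r = g/(L cosθ).
ω = √(g/(L cosθ)) = √(9.8/(0.798 × 0.7478)) = √16.42 = 4.052 rad/s.
Period = 2π/ω = 1.550 s.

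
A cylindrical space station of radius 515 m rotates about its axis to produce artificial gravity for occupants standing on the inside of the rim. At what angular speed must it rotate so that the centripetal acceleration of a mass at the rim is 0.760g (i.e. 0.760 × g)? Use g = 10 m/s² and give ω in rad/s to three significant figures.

Centripetal acceleration a_c = ω²r. Setting ω²r = 0.760g:
ω = √(0.760g / r) = √(0.760 × 10.0 / 515) = √0.01476 = 0.1215 rad/s.

0.121 rad/s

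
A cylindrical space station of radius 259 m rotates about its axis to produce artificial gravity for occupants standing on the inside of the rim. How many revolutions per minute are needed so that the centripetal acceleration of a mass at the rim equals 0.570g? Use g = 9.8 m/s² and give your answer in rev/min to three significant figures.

1.40 rev/min

Require ω²r = 0.570g, so ω = √(0.570 × 9.8/259) = 0.1469 rad/s.
In rev/min: ω × 60/(2π) = 0.1469 × 60/(2π) = 1.402 rev/min.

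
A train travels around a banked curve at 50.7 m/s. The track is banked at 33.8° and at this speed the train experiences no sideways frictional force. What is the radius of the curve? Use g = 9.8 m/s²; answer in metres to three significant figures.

392 m

Frictionless banking: tanθ = v²/(rg), so r = v²/(g tanθ).
r = (50.7)²/(9.8 × tan 33.8°) = 2570/(9.8 × 0.6694) = 2570/6.561 = 391.8 m.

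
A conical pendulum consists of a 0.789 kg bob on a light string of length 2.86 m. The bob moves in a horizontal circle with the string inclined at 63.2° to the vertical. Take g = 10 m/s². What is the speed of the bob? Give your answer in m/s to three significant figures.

The radius of the circle is r = L sinθ = 2.86 × sin 63.2° = 2.553 m.
Horizontally T sinθ = mv²/r and vertically T cosθ = mg, so tanθ = v²/(rg).
v = √(r g tanθ) = √(2.553 × 10.0 × 1.980) = √50.54 = 7.109 m/s.

7.11 m/s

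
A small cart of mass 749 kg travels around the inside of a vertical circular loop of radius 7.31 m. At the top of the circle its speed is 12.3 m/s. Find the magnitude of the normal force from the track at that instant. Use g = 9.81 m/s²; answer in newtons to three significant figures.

8150 N

At the top, both N and the weight mg point inward (toward the centre), so N + mg = mv²/r.
N = m(v²/r − g) = 749 × ((12.3)²/7.31 − 9.81) = 749 × (20.70 − 9.81) = 749 × 10.89 = 8154 N.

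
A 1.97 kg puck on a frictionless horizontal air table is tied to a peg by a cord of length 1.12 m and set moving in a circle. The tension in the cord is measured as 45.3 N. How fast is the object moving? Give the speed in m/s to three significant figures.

5.07 m/s

T = m v²/r ⇒ v = √(T r / m) = √(45.3 × 1.12 / 1.97) = √25.75 = 5.075 m/s.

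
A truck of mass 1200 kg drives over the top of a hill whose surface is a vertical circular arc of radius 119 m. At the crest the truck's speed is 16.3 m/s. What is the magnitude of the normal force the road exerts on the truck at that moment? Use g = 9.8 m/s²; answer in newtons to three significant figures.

9080 N

At the crest the centripetal acceleration points downward (toward the centre of the arc), so mg − N = mv²/r.
N = m(g − v²/r) = 1200 × (9.8 − (16.3)²/119) = 1200 × (9.8 − 2.233) = 1200 × 7.567 = 9081 N.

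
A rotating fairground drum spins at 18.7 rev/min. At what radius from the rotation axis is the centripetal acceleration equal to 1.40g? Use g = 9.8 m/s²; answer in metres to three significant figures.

3.58 m

ω = 18.7 rev/min × 2π/60 = 1.958 rad/s.
a_c = ω²r = 1.40g ⇒ r = 1.40 × 9.8 / (1.958)² = 13.72/3.835 = 3.578 m.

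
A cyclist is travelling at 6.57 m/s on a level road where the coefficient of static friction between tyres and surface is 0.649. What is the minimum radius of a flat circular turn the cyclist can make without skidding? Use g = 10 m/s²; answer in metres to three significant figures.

6.65 m

At the limit, μ_s m g = m v²/r, so r_min = v²/(μ_s g) = (6.57)²/(0.649 × 10.0) = 43.16/6.490 = 6.651 m.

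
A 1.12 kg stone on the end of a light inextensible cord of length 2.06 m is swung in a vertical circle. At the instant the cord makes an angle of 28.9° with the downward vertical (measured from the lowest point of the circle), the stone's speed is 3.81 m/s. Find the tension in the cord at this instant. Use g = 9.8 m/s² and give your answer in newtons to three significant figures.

Take the radial direction toward the centre of the circle as positive. The component of the weight along the string toward the centre is −mg cos φ (φ measured from the bottom), so Newton's second law along the string gives T − mg cos φ = m v²/r.
cos 28.9° = 0.8755, so T = m(v²/r + g cos φ) = 1.12 × ((3.81)²/2.06 + 9.8 × 0.8755) = 1.12 × (7.047 + (8.580)) = 1.12 × 15.63 = 17.50 N.

17.5 N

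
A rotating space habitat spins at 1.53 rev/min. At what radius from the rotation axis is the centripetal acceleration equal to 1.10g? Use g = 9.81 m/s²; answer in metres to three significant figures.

420 m

ω = 1.53 rev/min × 2π/60 = 0.1602 rad/s.
a_c = ω²r = 1.10g ⇒ r = 1.10 × 9.81 / (0.1602)² = 10.79/0.02567 = 420.4 m.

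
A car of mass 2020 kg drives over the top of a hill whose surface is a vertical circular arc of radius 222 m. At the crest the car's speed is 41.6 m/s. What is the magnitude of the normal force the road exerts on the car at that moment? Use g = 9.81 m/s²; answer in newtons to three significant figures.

At the crest the centripetal acceleration points downward (toward the centre of the arc), so mg − N = mv²/r.
N = m(g − v²/r) = 2020 × (9.81 − (41.6)²/222) = 2020 × (9.81 − 7.795) = 2020 × 2.015 = 4070 N.

4070 N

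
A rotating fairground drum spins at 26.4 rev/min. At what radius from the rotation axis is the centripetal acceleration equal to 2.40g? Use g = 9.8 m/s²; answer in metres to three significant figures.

ω = 26.4 rev/min × 2π/60 = 2.765 rad/s.
a_c = ω²r = 2.40g ⇒ r = 2.40 × 9.8 / (2.765)² = 23.52/7.643 = 3.077 m.

3.08 m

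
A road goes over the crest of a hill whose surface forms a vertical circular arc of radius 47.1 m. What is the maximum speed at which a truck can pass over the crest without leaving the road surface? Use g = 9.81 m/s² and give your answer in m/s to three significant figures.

21.5 m/s

At the crest the centre of the circle is below the truck, so the net downward (centripetal) force is mg − N = mv²/r.
The truck leaves the road when N → 0, giving v_max = √(g r) = √(9.81 × 47.1) = 21.50 m/s.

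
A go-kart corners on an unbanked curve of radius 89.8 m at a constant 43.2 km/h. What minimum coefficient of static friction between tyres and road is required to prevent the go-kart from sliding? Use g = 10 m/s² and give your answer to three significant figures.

v = 43.2/3.6 = 12.00 m/s.
Friction provides the centripetal force: μ_s m g = m v²/r, so μ_s = v²/(g r) = (12.00)²/(10.0 × 89.8) = 144.0/898.0 = 0.1604.

0.160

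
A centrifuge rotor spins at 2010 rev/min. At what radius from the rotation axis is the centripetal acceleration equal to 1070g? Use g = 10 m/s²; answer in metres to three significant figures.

ω = 2010 rev/min × 2π/60 = 210.5 rad/s.
a_c = ω²r = 1070g ⇒ r = 1070 × 10.0 / (210.5)² = 10700/44300 = 0.2415 m.

0.242 m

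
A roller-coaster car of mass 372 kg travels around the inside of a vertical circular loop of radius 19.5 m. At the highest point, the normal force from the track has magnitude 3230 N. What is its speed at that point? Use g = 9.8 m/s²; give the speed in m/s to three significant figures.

At the top, N + mg = mv²/r, so v = √(r(N/m + g)) = √(19.5 × (3230/372 + 9.8)) = √(19.5 × 18.48) = √360.4 = 18.98 m/s.

19.0 m/s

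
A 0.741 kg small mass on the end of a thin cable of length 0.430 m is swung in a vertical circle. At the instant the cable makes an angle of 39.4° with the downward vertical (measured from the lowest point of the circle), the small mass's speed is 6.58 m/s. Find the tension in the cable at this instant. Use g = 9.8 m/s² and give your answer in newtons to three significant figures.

Take the radial direction toward the centre of the circle as positive. The component of the weight along the string toward the centre is −mg cos φ (φ measured from the bottom), so Newton's second law along the string gives T − mg cos φ = m v²/r.
cos 39.4° = 0.7727, so T = m(v²/r + g cos φ) = 0.741 × ((6.58)²/0.430 + 9.8 × 0.7727) = 0.741 × (100.7 + (7.573)) = 0.741 × 108.3 = 80.22 N.

80.2 N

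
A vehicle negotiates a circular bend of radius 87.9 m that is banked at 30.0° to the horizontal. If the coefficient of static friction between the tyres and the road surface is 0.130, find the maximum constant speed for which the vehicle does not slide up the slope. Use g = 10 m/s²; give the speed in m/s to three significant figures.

At the maximum speed, friction acts down the slope at its limiting value f = μN. Radially (horizontal, toward centre): N sinθ + μN cosθ = mv²/r. Vertically: N cosθ − μN sinθ = mg.
Dividing: v² = r g (sinθ + μcosθ)/(cosθ − μsinθ).
sinθ + μcosθ = 0.5000 + 0.130×0.8660 = 0.6126; cosθ − μsinθ = 0.8660 − 0.130×0.5000 = 0.8010.
v² = 87.9 × 10.0 × 0.6126/0.8010 = 672.2 m²/s², so v = 25.93 m/s.

25.9 m/s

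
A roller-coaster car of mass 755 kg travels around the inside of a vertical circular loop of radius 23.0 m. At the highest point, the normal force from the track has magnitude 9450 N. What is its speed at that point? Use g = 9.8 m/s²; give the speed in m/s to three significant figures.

22.7 m/s

At the top, N + mg = mv²/r, so v = √(r(N/m + g)) = √(23.0 × (9450/755 + 9.8)) = √(23.0 × 22.32) = √513.3 = 22.66 m/s.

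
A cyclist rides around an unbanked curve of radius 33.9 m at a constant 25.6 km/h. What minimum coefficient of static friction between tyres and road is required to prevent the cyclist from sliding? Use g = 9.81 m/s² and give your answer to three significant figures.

0.152

v = 25.6/3.6 = 7.111 m/s.
Friction provides the centripetal force: μ_s m g = m v²/r, so μ_s = v²/(g r) = (7.111)²/(9.81 × 33.9) = 50.57/332.6 = 0.1521.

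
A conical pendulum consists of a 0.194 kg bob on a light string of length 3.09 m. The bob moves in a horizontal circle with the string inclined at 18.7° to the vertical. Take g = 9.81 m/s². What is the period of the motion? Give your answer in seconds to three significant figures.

3.43 s

r = L sinθ = 0.9907 m. From T sinθ = mω²r and T cosθ = mg: tanθ = ω²r/g, so ω² = g tanθ / r = g/(L cosθ).
ω = √(g/(L cosθ)) = √(9.81/(3.09 × 0.9472)) = √3.352 = 1.831 rad/s.
Period = 2π/ω = 3.432 s.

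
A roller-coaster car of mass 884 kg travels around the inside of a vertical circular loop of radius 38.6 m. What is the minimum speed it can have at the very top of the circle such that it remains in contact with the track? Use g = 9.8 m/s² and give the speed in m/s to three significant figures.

At the top, both weight mg and N point toward the centre: N + mg = mv²/r.
At minimum speed N → 0, so mg = mv_min²/r ⇒ v_min = √(g r) = √(9.8 × 38.6) = 19.45 m/s.

19.4 m/s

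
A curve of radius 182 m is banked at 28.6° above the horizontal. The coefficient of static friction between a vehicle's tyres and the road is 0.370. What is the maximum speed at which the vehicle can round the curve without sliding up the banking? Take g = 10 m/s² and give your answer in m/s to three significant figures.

At the maximum speed, friction acts down the slope at its limiting value f = μN. Radially (horizontal, toward centre): N sinθ + μN cosθ = mv²/r. Vertically: N cosθ − μN sinθ = mg.
Dividing: v² = r g (sinθ + μcosθ)/(cosθ − μsinθ).
sinθ + μcosθ = 0.4787 + 0.370×0.8780 = 0.8035; cosθ − μsinθ = 0.8780 − 0.370×0.4787 = 0.7009.
v² = 182 × 10.0 × 0.8035/0.7009 = 2087 m²/s², so v = 45.68 m/s.

45.7 m/s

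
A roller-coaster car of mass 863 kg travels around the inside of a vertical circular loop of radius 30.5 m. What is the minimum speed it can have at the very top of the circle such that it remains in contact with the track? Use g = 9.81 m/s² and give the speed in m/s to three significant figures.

17.3 m/s

At the highest point the centre is directly below, so both the weight and N act inward: N + mg = mv²/r.
At minimum speed N → 0, so mg = mv_min²/r ⇒ v_min = √(g r) = √(9.81 × 30.5) = 17.30 m/s.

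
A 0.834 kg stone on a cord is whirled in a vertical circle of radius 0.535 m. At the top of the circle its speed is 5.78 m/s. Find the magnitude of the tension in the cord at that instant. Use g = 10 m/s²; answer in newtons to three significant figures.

43.7 N

At the top, both T and the weight mg point inward (toward the centre), so T + mg = mv²/r.
T = m(v²/r − g) = 0.834 × ((5.78)²/0.535 − 10.0) = 0.834 × (62.45 − 10.0) = 0.834 × 52.45 = 43.74 N.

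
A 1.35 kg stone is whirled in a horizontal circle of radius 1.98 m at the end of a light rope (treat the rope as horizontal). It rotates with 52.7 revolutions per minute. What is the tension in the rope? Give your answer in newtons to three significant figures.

81.4 N

ω = 52.7 rev/min × 2π/60 = 5.519 rad/s, so v = ωr = 5.519 × 1.98 = 10.93 m/s.
The tension is the only horizontal force, so it supplies the full centripetal force: T = m v²/r = 1.35 × (10.93)²/1.98 = 1.35 × 119.4/1.98 = 81.41 N.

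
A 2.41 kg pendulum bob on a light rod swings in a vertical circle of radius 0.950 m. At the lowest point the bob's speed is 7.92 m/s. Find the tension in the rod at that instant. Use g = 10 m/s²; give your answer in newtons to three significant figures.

183 N

At the lowest point, T points up (toward the centre) and the weight mg points down (away from the centre), so the net inward force is T − mg = mv²/r.
T = m(v²/r + g) = 2.41 × ((7.92)²/0.950 + 10.0) = 2.41 × (66.03 + 10.0) = 2.41 × 76.03 = 183.2 N.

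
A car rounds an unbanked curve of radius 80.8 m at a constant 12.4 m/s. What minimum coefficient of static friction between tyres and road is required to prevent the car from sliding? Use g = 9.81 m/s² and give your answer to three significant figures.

0.194

Friction provides the centripetal force: μ_s m g = m v²/r, so μ_s = v²/(g r) = (12.40)²/(9.81 × 80.8) = 153.8/792.6 = 0.1940.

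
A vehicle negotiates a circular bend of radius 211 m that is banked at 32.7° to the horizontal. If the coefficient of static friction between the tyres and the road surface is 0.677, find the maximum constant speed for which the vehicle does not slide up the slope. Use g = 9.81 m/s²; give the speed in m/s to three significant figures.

69.5 m/s

At the maximum speed, friction acts down the slope at its limiting value f = μN. Radially (horizontal, toward centre): N sinθ + μN cosθ = mv²/r. Vertically: N cosθ − μN sinθ = mg.
Dividing: v² = r g (sinθ + μcosθ)/(cosθ − μsinθ).
sinθ + μcosθ = 0.5402 + 0.677×0.8415 = 1.110; cosθ − μsinθ = 0.8415 − 0.677×0.5402 = 0.4758.
v² = 211 × 9.81 × 1.110/0.4758 = 4829 m²/s², so v = 69.49 m/s.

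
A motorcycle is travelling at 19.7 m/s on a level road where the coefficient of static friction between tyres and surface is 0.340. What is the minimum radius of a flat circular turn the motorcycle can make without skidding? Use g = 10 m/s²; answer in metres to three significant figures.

114 m

At the limit, μ_s m g = m v²/r, so r_min = v²/(μ_s g) = (19.7)²/(0.340 × 10.0) = 388.1/3.400 = 114.1 m.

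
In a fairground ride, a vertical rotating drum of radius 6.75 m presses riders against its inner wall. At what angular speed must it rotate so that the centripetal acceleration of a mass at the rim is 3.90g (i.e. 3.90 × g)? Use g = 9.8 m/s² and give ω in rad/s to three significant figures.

2.38 rad/s

Centripetal acceleration a_c = ω²r. Setting ω²r = 3.90g:
ω = √(3.90g / r) = √(3.90 × 9.8 / 6.75) = √5.662 = 2.380 rad/s.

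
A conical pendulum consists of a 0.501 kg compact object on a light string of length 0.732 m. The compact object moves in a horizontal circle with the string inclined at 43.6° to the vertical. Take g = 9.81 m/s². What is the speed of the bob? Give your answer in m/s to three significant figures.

2.17 m/s

The radius of the circle is r = L sinθ = 0.732 × sin 43.6° = 0.5048 m.
Horizontally T sinθ = mv²/r and vertically T cosθ = mg, so tanθ = v²/(rg).
v = √(r g tanθ) = √(0.5048 × 9.81 × 0.9523) = √4.716 = 2.172 m/s.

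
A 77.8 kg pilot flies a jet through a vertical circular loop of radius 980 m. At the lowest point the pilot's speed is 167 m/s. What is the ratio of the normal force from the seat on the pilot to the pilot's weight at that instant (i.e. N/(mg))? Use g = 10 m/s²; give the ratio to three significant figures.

At the bottom, N − mg = mv²/r, so N = m(v²/r + g) and N/(mg) = v²/(rg) + 1 = (167)²/(980 × 10.0) + 1 = 2.846 + 1 = 3.846.

3.85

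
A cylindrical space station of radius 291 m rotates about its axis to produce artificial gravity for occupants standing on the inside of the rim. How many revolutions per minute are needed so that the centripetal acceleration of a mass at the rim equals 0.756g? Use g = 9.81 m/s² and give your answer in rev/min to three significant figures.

1.52 rev/min

Require ω²r = 0.756g, so ω = √(0.756 × 9.81/291) = 0.1596 rad/s.
In rev/min: ω × 60/(2π) = 0.1596 × 60/(2π) = 1.524 rev/min.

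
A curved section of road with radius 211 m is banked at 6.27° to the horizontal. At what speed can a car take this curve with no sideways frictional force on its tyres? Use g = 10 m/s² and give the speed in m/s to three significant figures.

15.2 m/s

On a frictionless banked curve, N sinθ = mv²/r and N cosθ = mg, so tanθ = v²/(rg).
v = √(r g tanθ) = √(211 × 10.0 × tan 6.27°) = √(211 × 10.0 × 0.1099) = √231.8 = 15.23 m/s.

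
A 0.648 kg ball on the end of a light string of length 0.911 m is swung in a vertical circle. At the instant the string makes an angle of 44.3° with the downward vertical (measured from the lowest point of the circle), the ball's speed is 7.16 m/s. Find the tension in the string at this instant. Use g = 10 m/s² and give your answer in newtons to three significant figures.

41.1 N

Take the radial direction toward the centre of the circle as positive. The component of the weight along the string toward the centre is −mg cos φ (φ measured from the bottom), so Newton's second law along the string gives T − mg cos φ = m v²/r.
cos 44.3° = 0.7157, so T = m(v²/r + g cos φ) = 0.648 × ((7.16)²/0.911 + 10.0 × 0.7157) = 0.648 × (56.27 + (7.157)) = 0.648 × 63.43 = 41.10 N.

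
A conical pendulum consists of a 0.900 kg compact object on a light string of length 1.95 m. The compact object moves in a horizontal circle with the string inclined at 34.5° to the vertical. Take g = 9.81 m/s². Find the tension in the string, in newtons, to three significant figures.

Vertically the bob has no acceleration, so T cosθ = mg.
T = mg/cosθ = 0.900 × 9.81 / cos 34.5° = 8.829/0.8241 = 10.71 N.

10.7 N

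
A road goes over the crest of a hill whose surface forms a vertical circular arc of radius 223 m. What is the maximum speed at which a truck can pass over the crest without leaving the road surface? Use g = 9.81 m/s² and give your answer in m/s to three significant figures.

At the crest the centre of the circle is below the truck, so the net downward (centripetal) force is mg − N = mv²/r.
The truck leaves the road when N → 0, giving v_max = √(g r) = √(9.81 × 223) = 46.77 m/s.

46.8 m/s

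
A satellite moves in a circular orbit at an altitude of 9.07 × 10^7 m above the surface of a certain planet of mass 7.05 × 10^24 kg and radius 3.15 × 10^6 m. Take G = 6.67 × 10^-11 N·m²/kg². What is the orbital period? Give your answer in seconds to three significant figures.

263000 s

r = R + h = 3.15 × 10^6 + 9.07 × 10^7 = 9.385 × 10^7 m. Gravity provides the centripetal force: G M m / r² = m v² / r ⇒ v = √(GM/r) = 2238 m/s.
T = 2πr/v = 2π × 9.385 × 10^7 / 2238 = 263400 s.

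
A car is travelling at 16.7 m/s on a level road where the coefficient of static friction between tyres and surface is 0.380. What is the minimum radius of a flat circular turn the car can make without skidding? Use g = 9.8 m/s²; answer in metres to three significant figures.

74.9 m

At the limit, μ_s m g = m v²/r, so r_min = v²/(μ_s g) = (16.7)²/(0.380 × 9.8) = 278.9/3.724 = 74.89 m.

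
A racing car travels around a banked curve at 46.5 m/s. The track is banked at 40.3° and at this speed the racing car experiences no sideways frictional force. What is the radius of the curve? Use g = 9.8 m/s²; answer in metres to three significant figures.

Frictionless banking: tanθ = v²/(rg), so r = v²/(g tanθ).
r = (46.5)²/(9.8 × tan 40.3°) = 2162/(9.8 × 0.8481) = 2162/8.311 = 260.2 m.

260 m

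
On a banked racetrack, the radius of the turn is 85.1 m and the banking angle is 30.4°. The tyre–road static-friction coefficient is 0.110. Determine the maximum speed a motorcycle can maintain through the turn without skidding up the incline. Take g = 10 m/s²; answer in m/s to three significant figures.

25.2 m/s

At the maximum speed, friction acts down the slope at its limiting value f = μN. Radially (horizontal, toward centre): N sinθ + μN cosθ = mv²/r. Vertically: N cosθ − μN sinθ = mg.
Dividing: v² = r g (sinθ + μcosθ)/(cosθ − μsinθ).
sinθ + μcosθ = 0.5060 + 0.110×0.8625 = 0.6009; cosθ − μsinθ = 0.8625 − 0.110×0.5060 = 0.8068.
v² = 85.1 × 10.0 × 0.6009/0.8068 = 633.8 m²/s², so v = 25.18 m/s.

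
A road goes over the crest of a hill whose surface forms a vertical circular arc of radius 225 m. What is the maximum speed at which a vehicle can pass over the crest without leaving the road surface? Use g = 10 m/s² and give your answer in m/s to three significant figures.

47.4 m/s

At the crest the centre of the circle is below the vehicle, so the net downward (centripetal) force is mg − N = mv²/r.
The vehicle leaves the road when N → 0, giving v_max = √(g r) = √(10.0 × 225) = 47.43 m/s.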